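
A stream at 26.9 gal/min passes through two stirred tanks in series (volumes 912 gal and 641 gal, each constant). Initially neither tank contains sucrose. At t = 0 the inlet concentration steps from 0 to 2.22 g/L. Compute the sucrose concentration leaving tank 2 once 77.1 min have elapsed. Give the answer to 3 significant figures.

Species balance on tank i: dCᵢ/dt = (Cᵢ₋₁ − Cᵢ)/τᵢ with τᵢ = Vᵢ/Q.
τ₁ = 912/26.9 = 33.903 min; τ₂ = 641/26.9 = 23.829 min.
Tank 1: C₁ = C_in(1 − e^(−t/τ₁)). Tank 2 (τ₁ ≠ τ₂): C₂ = C_in[1 − (τ₁ e^(−t/τ₁) − τ₂ e^(−t/τ₂))/(τ₁ − τ₂)].
At t = 77.1: e^(−t/τ₁) = 0.10289, e^(−t/τ₂) = 0.039338.
C₂ = 2.22·[1 − (33.903·0.10289 − 23.829·0.039338)/(10.074)] = 2.22·0.74680 = 1.6579 g/L.

1.66 g/L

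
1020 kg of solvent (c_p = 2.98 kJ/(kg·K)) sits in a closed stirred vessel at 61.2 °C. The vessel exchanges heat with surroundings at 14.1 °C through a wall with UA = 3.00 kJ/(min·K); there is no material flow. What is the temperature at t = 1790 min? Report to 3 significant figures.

22.1 °C

M c_p dT/dt = −UA(T − T_amb).
dT/dt = (T_ss − T)/τ with T_ss = T_amb = 14.100 °C, τ = M c_p/UA = 1020·2.98/3.00 = 1013.2 min.
Integrating: T(t) = T_ss + (T₀ − T_ss) e^(−t/τ).
T(1790) = 14.100 + (47.100)·0.17090 = 22.149 °C.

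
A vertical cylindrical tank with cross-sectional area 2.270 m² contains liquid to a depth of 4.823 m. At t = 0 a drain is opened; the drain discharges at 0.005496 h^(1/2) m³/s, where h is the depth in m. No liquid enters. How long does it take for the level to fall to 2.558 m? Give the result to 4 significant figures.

With no inflow, A dh/dt = −0.005496 √h.
Separate and integrate: 2(√h − √h₀) = −(0.005496/A) t.
t = 2A(√h₀ − √h)/0.005496 = 2·2.270·(√4.823 − √2.558)/0.005496
  = 4.54000 × (2.19613 − 1.59937) / 0.005496 = 492.955 s.

493.0 s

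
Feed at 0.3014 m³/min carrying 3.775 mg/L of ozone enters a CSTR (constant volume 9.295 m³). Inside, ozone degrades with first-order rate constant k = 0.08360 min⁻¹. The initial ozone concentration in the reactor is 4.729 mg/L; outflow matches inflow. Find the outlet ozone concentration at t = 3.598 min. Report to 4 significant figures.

3.475 mg/L

Accumulation = in − out − consumed: V dC/dt = Q C_in − Q C − k V C.
This is linear with rate a = Q/V + k = 0.116026 min⁻¹.
C_ss = Q C_in/(Q + kV) = 1.05501 mg/L; C(t) = C_ss + (C₀ − C_ss) e^(−a t).
C(3.598) = 1.05501 + (3.67399)·e^(−0.116026·3.598) = 1.05501 + (3.67399)·0.658717 = 3.47513 mg/L.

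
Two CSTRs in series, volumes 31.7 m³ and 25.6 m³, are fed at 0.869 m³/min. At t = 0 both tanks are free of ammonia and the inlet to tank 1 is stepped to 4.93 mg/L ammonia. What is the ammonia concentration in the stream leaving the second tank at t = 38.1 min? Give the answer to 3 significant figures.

Each tank obeys Vᵢ dCᵢ/dt = Q(Cᵢ₋₁ − Cᵢ), so τᵢ = Vᵢ/Q.
τ₁ = 31.7/0.869 = 36.479 min; τ₂ = 25.6/0.869 = 29.459 min.
Tank 1: C₁ = C_in(1 − e^(−t/τ₁)). Tank 2 (τ₁ ≠ τ₂): C₂ = C_in[1 − (τ₁ e^(−t/τ₁) − τ₂ e^(−t/τ₂))/(τ₁ − τ₂)].
At t = 38.1: e^(−t/τ₁) = 0.35189, e^(−t/τ₂) = 0.27436.
C₂ = 4.93·[1 − (36.479·0.35189 − 29.459·0.27436)/(7.0196)] = 4.93·0.32275 = 1.5912 mg/L.

1.59 mg/L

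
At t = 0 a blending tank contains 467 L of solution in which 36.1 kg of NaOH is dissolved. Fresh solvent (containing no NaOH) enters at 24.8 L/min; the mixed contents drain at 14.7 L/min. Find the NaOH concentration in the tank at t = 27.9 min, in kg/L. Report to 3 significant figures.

0.0243 kg/L

Let m(t) be the amount of NaOH. Volume: V(t) = V₀ + (Q_in − Q_out) t = 467 + 10.100 t; V(27.9) = 748.79 L.
No NaOH enters, so dm/dt = −Q_out · (m/V).
dm/m = −Q_out dt/(V₀ + 10.100 t); integrating gives ln(m/m₀) = −(Q_out/(Q_in−Q_out)) ln(V/V₀).
m = m₀ (V₀/V)^(Q_out/(Q_in−Q_out)) = 36.1 × (467/748.79)^(1.4554) = 18.158 kg.
C = m/V = 18.158/748.79 = 0.024250 kg/L.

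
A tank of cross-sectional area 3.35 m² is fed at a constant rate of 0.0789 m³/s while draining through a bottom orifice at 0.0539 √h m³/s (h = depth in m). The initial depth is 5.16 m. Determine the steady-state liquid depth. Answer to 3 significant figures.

A dh/dt = Q_in − 0.0539 √h. Steady state requires inflow = outflow:
Q_in = 0.0539 √h_ss ⇒ √h_ss = 0.0789/0.0539 = 1.4638.
h_ss = 1.4638² = 2.1428 m. (Since h₀ = 5.16 m > h_ss, the level will fall toward this value.)

2.14 m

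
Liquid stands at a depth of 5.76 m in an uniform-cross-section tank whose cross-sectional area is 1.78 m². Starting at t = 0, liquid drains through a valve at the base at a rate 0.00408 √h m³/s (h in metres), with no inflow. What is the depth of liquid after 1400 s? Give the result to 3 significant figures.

A dh/dt = −Q_out = −0.00408 √h.
This is separable: 2 d(√h)/dt = −0.00408/A, so √h = √h₀ − (0.00408/(2A)) t.
√h = √5.76 − 0.00408·1400/(2·1.78) = 2.4000 − 1.6045 = 0.79551.
h = 0.79551² = 0.63283 m.

0.633 m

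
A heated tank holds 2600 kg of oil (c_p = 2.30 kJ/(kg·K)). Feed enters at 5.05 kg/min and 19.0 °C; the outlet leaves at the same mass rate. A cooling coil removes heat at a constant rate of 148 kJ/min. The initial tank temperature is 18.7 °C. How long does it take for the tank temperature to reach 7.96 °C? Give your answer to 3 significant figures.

M c_p dT/dt = ṁ c_p (T_in − T) − Q̇.
τ = M/ṁ = 514.85 min; T_ss = T_in − Q̇/(ṁ c_p) = 6.2579 °C.
T(t) = T_ss + (T₀ − T_ss) e^(−t/τ). Set T = 7.96:
e^(−t/τ) = (7.96 − 6.2579)/(18.7 − 6.2579) = 0.13680
t = −514.85 · ln(0.13680) = 1024.1 min.

1020 min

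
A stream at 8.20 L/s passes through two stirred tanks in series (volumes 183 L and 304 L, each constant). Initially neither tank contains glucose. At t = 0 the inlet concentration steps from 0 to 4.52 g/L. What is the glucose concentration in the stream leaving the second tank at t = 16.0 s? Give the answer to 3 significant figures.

Species balance on tank i: dCᵢ/dt = (Cᵢ₋₁ − Cᵢ)/τᵢ with τᵢ = Vᵢ/Q.
τ₁ = 183/8.20 = 22.317 s; τ₂ = 304/8.20 = 37.073 s.
Tank 1: C₁ = C_in(1 − e^(−t/τ₁)). Tank 2 (τ₁ ≠ τ₂): C₂ = C_in[1 − (τ₁ e^(−t/τ₁) − τ₂ e^(−t/τ₂))/(τ₁ − τ₂)].
At t = 16.0: e^(−t/τ₁) = 0.48824, e^(−t/τ₂) = 0.64948.
C₂ = 4.52·[1 − (22.317·0.48824 − 37.073·0.64948)/(-14.756)] = 4.52·0.10666 = 0.48210 g/L.

0.482 g/L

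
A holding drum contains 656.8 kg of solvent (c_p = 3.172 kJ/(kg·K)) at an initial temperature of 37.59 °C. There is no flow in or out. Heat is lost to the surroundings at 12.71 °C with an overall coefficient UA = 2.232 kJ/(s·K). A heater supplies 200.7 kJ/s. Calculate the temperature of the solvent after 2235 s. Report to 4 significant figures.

Unsteady energy balance on the tank contents: M c_p dT/dt = −UA(T − T_amb) + Q̇.
dT/dt = (T_ss − T)/τ with T_ss = T_amb + Q̇/UA = 12.71 + 200.7/2.232 = 102.629 °C, τ = M c_p/UA = 656.8·3.172/2.232 = 933.409 s.
Integrating: T(t) = T_ss + (T₀ − T_ss) e^(−t/τ).
T(2235) = 102.629 + (-65.0394)·0.0912230 = 96.6963 °C.

96.70 °C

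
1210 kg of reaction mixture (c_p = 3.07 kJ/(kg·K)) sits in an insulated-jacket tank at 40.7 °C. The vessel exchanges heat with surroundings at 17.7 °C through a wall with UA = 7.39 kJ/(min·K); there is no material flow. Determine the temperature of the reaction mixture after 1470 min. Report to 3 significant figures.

18.9 °C

First-law balance (no shaft work): M c_p dT/dt = −UA(T − T_amb).
dT/dt = (T_ss − T)/τ with T_ss = T_amb = 17.700 °C, τ = M c_p/UA = 1210·3.07/7.39 = 502.67 min.
T approaches T_ss exponentially: T(t) = T_ss + (T₀ − T_ss) e^(−t/τ).
T(1470) = 17.700 + (23.000)·0.053696 = 18.935 °C.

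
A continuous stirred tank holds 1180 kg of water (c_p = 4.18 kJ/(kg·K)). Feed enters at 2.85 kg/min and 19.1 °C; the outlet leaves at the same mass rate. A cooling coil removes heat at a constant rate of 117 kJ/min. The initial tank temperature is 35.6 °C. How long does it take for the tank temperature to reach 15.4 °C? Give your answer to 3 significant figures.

604 min

M c_p dT/dt = ṁ c_p (T_in − T) − Q̇.
τ = M/ṁ = 414.04 min; T_ss = T_in − Q̇/(ṁ c_p) = 9.2788 °C.
T(t) = T_ss + (T₀ − T_ss) e^(−t/τ). Set T = 15.4:
e^(−t/τ) = (15.4 − 9.2788)/(35.6 − 9.2788) = 0.23256
t = −414.04 · ln(0.23256) = 603.92 min.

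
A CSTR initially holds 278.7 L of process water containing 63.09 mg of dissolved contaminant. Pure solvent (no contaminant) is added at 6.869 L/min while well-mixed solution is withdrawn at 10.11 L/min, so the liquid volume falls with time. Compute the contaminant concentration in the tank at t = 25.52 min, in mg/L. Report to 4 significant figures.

Total volume: dV/dt = Q_in − Q_out = -3.24100 L/min, so V(t) = 278.7 − 3.24100 t and V(25.52) = 195.990 L.
No contaminant enters, so dm/dt = −Q_out · (m/V).
dm/m = −Q_out dt/(V₀ − 3.24100 t); integrating gives ln(m/m₀) = −(Q_out/(Q_in−Q_out)) ln(V/V₀).
m = m₀ (V₀/V)^(Q_out/(Q_in−Q_out)) = 63.09 × (278.7/195.990)^(-3.11941) = 21.0374 mg.
C = m/V = 21.0374/195.990 = 0.107339 mg/L.

0.1073 mg/L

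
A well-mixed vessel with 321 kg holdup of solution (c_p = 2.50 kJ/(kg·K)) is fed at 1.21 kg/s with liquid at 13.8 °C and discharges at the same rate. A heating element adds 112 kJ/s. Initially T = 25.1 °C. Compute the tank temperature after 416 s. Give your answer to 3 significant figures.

45.5 °C

M c_p dT/dt = ṁ c_p (T_in − T) + Q̇.
Rearrange: dT/dt = (T_ss − T)/τ with τ = M/ṁ = 265.29 s and T_ss = T_in + Q̇/(ṁ c_p) = 50.825 °C.
Integrating: T(t) = T_ss + (T₀ − T_ss) e^(−t/τ).
T(416) = 50.825 + (-25.725)·e^(−416/265.29) = 50.825 + (-25.725)·0.20844 = 45.463 °C.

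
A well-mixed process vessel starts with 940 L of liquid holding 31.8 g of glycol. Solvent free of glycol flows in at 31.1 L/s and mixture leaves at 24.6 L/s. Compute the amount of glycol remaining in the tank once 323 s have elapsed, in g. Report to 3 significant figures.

Total volume: dV/dt = Q_in − Q_out = 6.5000 L/s, so V(t) = 940 + 6.5000 t and V(323) = 3039.5 L.
Solute balance: dm/dt = 0 − Q_out C = −Q_out m/V(t).
dm/m = −Q_out dt/(V₀ + 6.5000 t); integrating gives ln(m/m₀) = −(Q_out/(Q_in−Q_out)) ln(V/V₀).
m = m₀ (V₀/V)^(Q_out/(Q_in−Q_out)) = 31.8 × (940/3039.5)^(3.7846) = 0.37455 g.

0.375 g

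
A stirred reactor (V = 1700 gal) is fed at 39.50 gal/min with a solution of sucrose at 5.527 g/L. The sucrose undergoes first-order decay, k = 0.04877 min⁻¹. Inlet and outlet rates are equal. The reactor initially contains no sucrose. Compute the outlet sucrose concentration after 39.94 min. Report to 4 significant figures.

1.683 g/L

Accumulation = in − out − consumed: V dC/dt = Q C_in − Q C − k V C.
dC/dt = (Q/V) C_in − (Q/V + k) C; effective rate a = Q/V + k = 0.0232353 + 0.04877 = 0.0720053 min⁻¹.
C_ss = Q C_in/(Q + kV) = 1.78350 g/L; C(t) = C_ss + (C₀ − C_ss) e^(−a t).
C(39.94) = 1.78350 + (-1.78350)·e^(−0.0720053·39.94) = 1.78350 + (-1.78350)·0.0563659 = 1.68297 g/L.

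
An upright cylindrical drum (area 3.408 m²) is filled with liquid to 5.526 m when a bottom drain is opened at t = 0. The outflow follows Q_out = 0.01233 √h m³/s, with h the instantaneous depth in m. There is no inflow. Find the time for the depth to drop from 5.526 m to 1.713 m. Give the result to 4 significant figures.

576.0 s

A dh/dt = −Q_out = −0.01233 √h.
∫ h^(−1/2) dh = −(0.01233/A) ∫ dt, giving 2√h = 2√h₀ − (0.01233/A) t.
t = 2A(√h₀ − √h)/0.01233 = 2·3.408·(√5.526 − √1.713)/0.01233
  = 6.81600 × (2.35074 − 1.30882) / 0.01233 = 575.976 s.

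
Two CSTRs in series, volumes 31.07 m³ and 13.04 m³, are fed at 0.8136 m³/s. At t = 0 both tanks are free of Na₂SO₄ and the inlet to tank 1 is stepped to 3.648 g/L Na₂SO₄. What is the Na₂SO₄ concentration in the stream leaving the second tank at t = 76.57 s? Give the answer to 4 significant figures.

2.824 g/L

Time constants: τᵢ = Vᵢ/Q for each well-mixed tank.
τ₁ = 31.07/0.8136 = 38.1883 s; τ₂ = 13.04/0.8136 = 16.0275 s.
Tank 1: C₁ = C_in(1 − e^(−t/τ₁)). Tank 2 (τ₁ ≠ τ₂): C₂ = C_in[1 − (τ₁ e^(−t/τ₁) − τ₂ e^(−t/τ₂))/(τ₁ − τ₂)].
At t = 76.57: e^(−t/τ₁) = 0.134652, e^(−t/τ₂) = 0.00841782.
C₂ = 3.648·[1 − (38.1883·0.134652 − 16.0275·0.00841782)/(22.1608)] = 3.648·0.774051 = 2.82374 g/L.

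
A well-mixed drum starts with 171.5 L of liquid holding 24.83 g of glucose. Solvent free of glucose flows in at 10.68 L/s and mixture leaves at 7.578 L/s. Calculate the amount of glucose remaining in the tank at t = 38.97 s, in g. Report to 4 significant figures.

Total volume: dV/dt = Q_in − Q_out = 3.10200 L/s, so V(t) = 171.5 + 3.10200 t and V(38.97) = 292.385 L.
No glucose enters, so dm/dt = −Q_out · (m/V).
dm/m = −Q_out dt/(V₀ + 3.10200 t); integrating gives ln(m/m₀) = −(Q_out/(Q_in−Q_out)) ln(V/V₀).
m = m₀ (V₀/V)^(Q_out/(Q_in−Q_out)) = 24.83 × (171.5/292.385)^(2.44294) = 6.74481 g.

6.745 g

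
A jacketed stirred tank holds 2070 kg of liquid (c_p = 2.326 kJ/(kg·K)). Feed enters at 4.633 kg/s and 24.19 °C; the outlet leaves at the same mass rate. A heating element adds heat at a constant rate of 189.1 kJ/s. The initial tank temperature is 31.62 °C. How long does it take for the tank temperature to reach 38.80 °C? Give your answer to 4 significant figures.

Energy balance: M c_p dT/dt = ṁ c_p (T_in − T) + 189.1.
τ = M/ṁ = 446.795 s; T_ss = T_in + Q̇/(ṁ c_p) = 41.7377 °C.
T(t) = T_ss + (T₀ − T_ss) e^(−t/τ). Set T = 38.80:
e^(−t/τ) = (38.80 − 41.7377)/(31.62 − 41.7377) = 0.290351
t = −446.795 · ln(0.290351) = 552.536 s.

552.5 s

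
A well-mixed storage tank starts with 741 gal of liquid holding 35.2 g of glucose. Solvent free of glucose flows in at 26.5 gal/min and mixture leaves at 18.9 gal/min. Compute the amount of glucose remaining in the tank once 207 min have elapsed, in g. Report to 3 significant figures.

Total volume: dV/dt = Q_in − Q_out = 7.6000 gal/min, so V(t) = 741 + 7.6000 t and V(207) = 2314.2 gal.
No glucose enters, so dm/dt = −Q_out · (m/V).
Separate: dm/m = −Q_out dt/V(t) ⇒ ln(m/m₀) = −(Q_out/(Q_in−Q_out)) ln(V/V₀).
m = m₀ (V₀/V)^(Q_out/(Q_in−Q_out)) = 35.2 × (741/2314.2)^(2.4868) = 2.0730 g.

2.07 g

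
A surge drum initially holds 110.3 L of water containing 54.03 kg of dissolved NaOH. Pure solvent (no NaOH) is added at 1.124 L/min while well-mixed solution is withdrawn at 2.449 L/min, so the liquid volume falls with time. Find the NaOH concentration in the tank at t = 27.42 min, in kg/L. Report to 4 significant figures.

0.3490 kg/L

Total volume: dV/dt = Q_in − Q_out = -1.32500 L/min, so V(t) = 110.3 − 1.32500 t and V(27.42) = 73.9685 L.
Solute balance: dm/dt = 0 − Q_out C = −Q_out m/V(t).
Separate: dm/m = −Q_out dt/V(t) ⇒ ln(m/m₀) = −(Q_out/(Q_in−Q_out)) ln(V/V₀).
m = m₀ (V₀/V)^(Q_out/(Q_in−Q_out)) = 54.03 × (110.3/73.9685)^(-1.84830) = 25.8167 kg.
C = m/V = 25.8167/73.9685 = 0.349024 kg/L.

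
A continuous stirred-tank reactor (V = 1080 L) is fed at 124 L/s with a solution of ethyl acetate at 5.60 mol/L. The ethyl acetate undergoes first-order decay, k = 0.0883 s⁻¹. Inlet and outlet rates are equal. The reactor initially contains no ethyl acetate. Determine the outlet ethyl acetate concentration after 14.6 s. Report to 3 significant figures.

Accumulation = in − out − consumed: V dC/dt = Q C_in − Q C − k V C.
dC/dt = (Q/V) C_in − (Q/V + k) C; effective rate a = Q/V + k = 0.11481 + 0.0883 = 0.20311 s⁻¹.
C_ss = Q C_in/(Q + kV) = 3.1655 mol/L; C(t) = C_ss + (C₀ − C_ss) e^(−a t).
C(14.6) = 3.1655 + (-3.1655)·e^(−0.20311·14.6) = 3.1655 + (-3.1655)·0.051536 = 3.0024 mol/L.

3.00 mol/L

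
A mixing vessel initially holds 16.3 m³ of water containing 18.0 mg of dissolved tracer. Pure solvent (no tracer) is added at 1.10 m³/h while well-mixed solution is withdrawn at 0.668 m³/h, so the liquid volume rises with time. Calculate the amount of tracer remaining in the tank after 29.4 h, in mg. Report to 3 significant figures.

7.39 mg

Let m(t) be the amount of tracer. Volume: V(t) = V₀ + (Q_in − Q_out) t = 16.3 + 0.43200 t; V(29.4) = 29.001 m³.
No tracer enters, so dm/dt = −Q_out · (m/V).
Separate: dm/m = −Q_out dt/V(t) ⇒ ln(m/m₀) = −(Q_out/(Q_in−Q_out)) ln(V/V₀).
m = m₀ (V₀/V)^(Q_out/(Q_in−Q_out)) = 18.0 × (16.3/29.001)^(1.5463) = 7.3851 mg.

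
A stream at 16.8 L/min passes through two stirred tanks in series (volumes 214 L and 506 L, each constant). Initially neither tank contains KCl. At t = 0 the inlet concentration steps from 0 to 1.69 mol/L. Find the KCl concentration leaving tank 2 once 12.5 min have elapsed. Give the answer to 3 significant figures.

0.220 mol/L

Species balance on tank i: dCᵢ/dt = (Cᵢ₋₁ − Cᵢ)/τᵢ with τᵢ = Vᵢ/Q.
τ₁ = 214/16.8 = 12.738 min; τ₂ = 506/16.8 = 30.119 min.
Tank 1: C₁ = C_in(1 − e^(−t/τ₁)). Tank 2 (τ₁ ≠ τ₂): C₂ = C_in[1 − (τ₁ e^(−t/τ₁) − τ₂ e^(−t/τ₂))/(τ₁ − τ₂)].
At t = 12.5: e^(−t/τ₁) = 0.37482, e^(−t/τ₂) = 0.66033.
C₂ = 1.69·[1 − (12.738·0.37482 − 30.119·0.66033)/(-17.381)] = 1.69·0.13043 = 0.22043 mol/L.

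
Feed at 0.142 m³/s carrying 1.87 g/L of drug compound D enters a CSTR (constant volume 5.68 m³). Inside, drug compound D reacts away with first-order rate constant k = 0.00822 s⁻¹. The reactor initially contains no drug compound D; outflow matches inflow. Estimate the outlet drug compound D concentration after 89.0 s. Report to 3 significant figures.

1.33 g/L

V dC/dt = Q(C_in − C) − k V C.
This is linear with rate a = Q/V + k = 0.033220 s⁻¹.
C_ss = Q C_in/(Q + kV) = 1.4073 g/L; C(t) = C_ss + (C₀ − C_ss) e^(−a t).
C(89.0) = 1.4073 + (-1.4073)·e^(−0.033220·89.0) = 1.4073 + (-1.4073)·0.051996 = 1.3341 g/L.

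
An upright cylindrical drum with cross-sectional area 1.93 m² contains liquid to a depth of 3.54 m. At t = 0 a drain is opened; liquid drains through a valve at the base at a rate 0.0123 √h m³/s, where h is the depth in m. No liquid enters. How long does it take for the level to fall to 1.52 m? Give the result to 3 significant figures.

204 s

With no inflow, A dh/dt = −0.0123 √h.
This is separable: 2 d(√h)/dt = −0.0123/A, so √h = √h₀ − (0.0123/(2A)) t.
t = 2A(√h₀ − √h)/0.0123 = 2·1.93·(√3.54 − √1.52)/0.0123
  = 3.8600 × (1.8815 − 1.2329) / 0.0123 = 203.55 s.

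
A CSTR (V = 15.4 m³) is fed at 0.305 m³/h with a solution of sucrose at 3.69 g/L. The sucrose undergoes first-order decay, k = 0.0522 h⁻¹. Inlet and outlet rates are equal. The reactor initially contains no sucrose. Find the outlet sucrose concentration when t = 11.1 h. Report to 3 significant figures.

0.559 g/L

V dC/dt = Q(C_in − C) − k V C.
This is linear with rate a = Q/V + k = 0.072005 h⁻¹.
C_ss = Q C_in/(Q + kV) = 1.0149 g/L; C(t) = C_ss + (C₀ − C_ss) e^(−a t).
C(11.1) = 1.0149 + (-1.0149)·e^(−0.072005·11.1) = 1.0149 + (-1.0149)·0.44966 = 0.55856 g/L.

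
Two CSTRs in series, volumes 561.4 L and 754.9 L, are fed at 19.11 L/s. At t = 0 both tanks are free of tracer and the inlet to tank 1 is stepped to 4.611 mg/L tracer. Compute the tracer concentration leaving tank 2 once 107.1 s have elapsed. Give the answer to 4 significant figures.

Each tank obeys Vᵢ dCᵢ/dt = Q(Cᵢ₋₁ − Cᵢ), so τᵢ = Vᵢ/Q.
τ₁ = 561.4/19.11 = 29.3773 s; τ₂ = 754.9/19.11 = 39.5029 s.
Solving the cascade with C₁(0)=C₂(0)=0 gives C₂(t) = C_in[1 − (τ₁ e^(−t/τ₁) − τ₂ e^(−t/τ₂))/(τ₁ − τ₂)].
At t = 107.1: e^(−t/τ₁) = 0.0261038, e^(−t/τ₂) = 0.0664574.
C₂ = 4.611·[1 − (29.3773·0.0261038 − 39.5029·0.0664574)/(-10.1256)] = 4.611·0.816465 = 3.76472 mg/L.

3.765 mg/L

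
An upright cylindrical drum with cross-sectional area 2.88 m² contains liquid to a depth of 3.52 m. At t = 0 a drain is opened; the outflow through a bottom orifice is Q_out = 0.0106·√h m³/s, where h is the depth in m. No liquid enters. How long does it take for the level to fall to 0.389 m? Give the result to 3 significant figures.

Accumulation of liquid (constant cross-section A): A dh/dt = −0.0106 √h.
This is separable: 2 d(√h)/dt = −0.0106/A, so √h = √h₀ − (0.0106/(2A)) t.
t = 2A(√h₀ − √h)/0.0106 = 2·2.88·(√3.52 − √0.389)/0.0106
  = 5.7600 × (1.8762 − 0.62370) / 0.0106 = 680.59 s.

681 s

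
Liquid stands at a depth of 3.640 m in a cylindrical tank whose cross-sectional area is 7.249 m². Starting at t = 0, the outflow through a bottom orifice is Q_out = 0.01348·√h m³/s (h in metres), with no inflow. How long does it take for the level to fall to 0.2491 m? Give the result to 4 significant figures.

1515 s

With no inflow, A dh/dt = −0.01348 √h.
This is separable: 2 d(√h)/dt = −0.01348/A, so √h = √h₀ − (0.01348/(2A)) t.
t = 2A(√h₀ − √h)/0.01348 = 2·7.249·(√3.640 − √0.2491)/0.01348
  = 14.4980 × (1.90788 − 0.499099) / 0.01348 = 1515.17 s.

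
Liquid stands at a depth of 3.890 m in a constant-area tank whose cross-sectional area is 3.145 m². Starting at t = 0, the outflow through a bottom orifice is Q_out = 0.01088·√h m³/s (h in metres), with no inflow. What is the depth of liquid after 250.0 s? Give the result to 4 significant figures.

A dh/dt = −Q_out = −0.01088 √h.
∫ h^(−1/2) dh = −(0.01088/A) ∫ dt, giving 2√h = 2√h₀ − (0.01088/A) t.
√h = √3.890 − 0.01088·250.0/(2·3.145) = 1.97231 − 0.432432 = 1.53988.
h = 1.53988² = 2.37122 m.

2.371 m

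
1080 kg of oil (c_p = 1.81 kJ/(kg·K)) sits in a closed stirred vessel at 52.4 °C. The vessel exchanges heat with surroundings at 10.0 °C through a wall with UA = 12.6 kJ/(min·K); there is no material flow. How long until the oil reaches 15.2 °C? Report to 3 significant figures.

326 min

Lumped-capacitance energy balance: M c_p dT/dt = UA(T_amb − T).
τ = M c_p/UA = 155.14 min; T_ss = T_amb = 10.000 °C.
T(t) = T_ss + (T₀ − T_ss)e^(−t/τ); set T = 15.2:
t = −τ ln[(T − T_ss)/(T₀ − T_ss)] = −155.14 · ln(0.12264) = 325.57 min.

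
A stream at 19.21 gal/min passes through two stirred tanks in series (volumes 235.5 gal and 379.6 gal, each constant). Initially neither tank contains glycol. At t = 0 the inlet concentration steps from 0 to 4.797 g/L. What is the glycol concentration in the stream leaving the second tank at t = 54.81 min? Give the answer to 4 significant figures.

Species balance on tank i: dCᵢ/dt = (Cᵢ₋₁ − Cᵢ)/τᵢ with τᵢ = Vᵢ/Q.
τ₁ = 235.5/19.21 = 12.2592 min; τ₂ = 379.6/19.21 = 19.7605 min.
Solving the cascade with C₁(0)=C₂(0)=0 gives C₂(t) = C_in[1 − (τ₁ e^(−t/τ₁) − τ₂ e^(−t/τ₂))/(τ₁ − τ₂)].
At t = 54.81: e^(−t/τ₁) = 0.0114369, e^(−t/τ₂) = 0.0624300.
C₂ = 4.797·[1 − (12.2592·0.0114369 − 19.7605·0.0624300)/(-7.50130)] = 4.797·0.854233 = 4.09776 g/L.

4.098 g/L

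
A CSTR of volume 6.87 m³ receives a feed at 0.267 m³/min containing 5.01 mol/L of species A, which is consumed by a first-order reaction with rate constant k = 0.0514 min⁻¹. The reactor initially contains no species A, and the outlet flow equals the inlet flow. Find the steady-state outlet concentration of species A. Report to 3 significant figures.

2.16 mol/L

Species balance: V dC/dt = Q C_in − Q C − k V C.
Steady state (dC/dt = 0): C_ss = Q C_in/(Q + kV) = C_in/(1 + kV/Q).
C_ss = 0.267·5.01/(0.267 + 0.0514·6.87) = 1.3377/0.62012 = 2.1571 mol/L.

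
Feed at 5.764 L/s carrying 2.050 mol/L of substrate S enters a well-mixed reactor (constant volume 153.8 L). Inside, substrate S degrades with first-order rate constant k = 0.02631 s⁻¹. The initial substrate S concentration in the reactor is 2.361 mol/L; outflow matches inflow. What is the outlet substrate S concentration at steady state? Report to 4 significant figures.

1.204 mol/L

V dC/dt = Q(C_in − C) − k V C.
At steady state: 0 = Q C_in − (Q + kV) C_ss, so C_ss = Q C_in/(Q + kV).
C_ss = 5.764·2.050/(5.764 + 0.02631·153.8) = 11.8162/9.81048 = 1.20445 mol/L.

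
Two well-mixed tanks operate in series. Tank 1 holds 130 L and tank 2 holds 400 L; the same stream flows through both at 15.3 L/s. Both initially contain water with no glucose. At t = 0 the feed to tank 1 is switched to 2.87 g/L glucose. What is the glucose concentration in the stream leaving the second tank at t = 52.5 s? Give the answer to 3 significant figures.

Each tank obeys Vᵢ dCᵢ/dt = Q(Cᵢ₋₁ − Cᵢ), so τᵢ = Vᵢ/Q.
τ₁ = 130/15.3 = 8.4967 s; τ₂ = 400/15.3 = 26.144 s.
Solving the cascade with C₁(0)=C₂(0)=0 gives C₂(t) = C_in[1 − (τ₁ e^(−t/τ₁) − τ₂ e^(−t/τ₂))/(τ₁ − τ₂)].
At t = 52.5: e^(−t/τ₁) = 0.0020728, e^(−t/τ₂) = 0.13424.
C₂ = 2.87·[1 − (8.4967·0.0020728 − 26.144·0.13424)/(-17.647)] = 2.87·0.80212 = 2.3021 g/L.

2.30 g/L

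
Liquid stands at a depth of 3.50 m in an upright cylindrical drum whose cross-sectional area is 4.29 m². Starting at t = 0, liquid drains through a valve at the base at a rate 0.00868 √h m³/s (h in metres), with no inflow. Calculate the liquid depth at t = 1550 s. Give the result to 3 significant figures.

Mass balance (ρ constant): A dh/dt = −0.00868 √h.
∫ h^(−1/2) dh = −(0.00868/A) ∫ dt, giving 2√h = 2√h₀ − (0.00868/A) t.
√h = √3.50 − 0.00868·1550/(2·4.29) = 1.8708 − 1.5681 = 0.30276.
h = 0.30276² = 0.091666 m.

0.0917 m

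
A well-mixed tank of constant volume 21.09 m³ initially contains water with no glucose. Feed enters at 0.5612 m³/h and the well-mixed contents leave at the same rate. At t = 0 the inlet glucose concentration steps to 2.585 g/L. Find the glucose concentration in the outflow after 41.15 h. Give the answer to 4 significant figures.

Species balance on the tank: V dC/dt = Q(C_in − C).
Rewrite as dC/dt + C/τ = C_in/τ, τ = V/Q = 37.5802 h.
Solution: C(t) = C_in + (C₀ − C_in) e^(−t/τ).
C(41.15) = 2.585 + (0 − 2.585)·e^(−41.15/37.5802) = 2.585 + (-2.58500)·0.334542 = 1.72021 g/L.

1.720 g/L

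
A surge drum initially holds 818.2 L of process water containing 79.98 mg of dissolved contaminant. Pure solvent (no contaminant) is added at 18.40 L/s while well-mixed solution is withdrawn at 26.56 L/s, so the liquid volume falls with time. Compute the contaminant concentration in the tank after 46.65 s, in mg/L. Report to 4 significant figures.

Let m(t) be the amount of contaminant. Volume: V(t) = V₀ + (Q_in − Q_out) t = 818.2 − 8.16000 t; V(46.65) = 437.536 L.
Solute balance: dm/dt = 0 − Q_out C = −Q_out m/V(t).
dm/m = −Q_out dt/(V₀ − 8.16000 t); integrating gives ln(m/m₀) = −(Q_out/(Q_in−Q_out)) ln(V/V₀).
m = m₀ (V₀/V)^(Q_out/(Q_in−Q_out)) = 79.98 × (818.2/437.536)^(-3.25490) = 10.4268 mg.
C = m/V = 10.4268/437.536 = 0.0238307 mg/L.

0.02383 mg/L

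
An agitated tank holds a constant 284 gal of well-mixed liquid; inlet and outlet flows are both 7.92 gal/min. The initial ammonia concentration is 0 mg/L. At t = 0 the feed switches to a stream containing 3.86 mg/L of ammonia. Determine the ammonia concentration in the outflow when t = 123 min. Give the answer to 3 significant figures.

3.74 mg/L

Mass balance on the solute (V constant): V dC/dt = Q(C_in − C).
Rewrite as dC/dt + C/τ = C_in/τ, τ = V/Q = 35.859 min.
Integrating: C(t) = C_in + (C₀ − C_in) e^(−t/τ).
C(123) = 3.86 + (0 − 3.86)·e^(−123/35.859) = 3.86 + (-3.8600)·0.032382 = 3.7350 mg/L.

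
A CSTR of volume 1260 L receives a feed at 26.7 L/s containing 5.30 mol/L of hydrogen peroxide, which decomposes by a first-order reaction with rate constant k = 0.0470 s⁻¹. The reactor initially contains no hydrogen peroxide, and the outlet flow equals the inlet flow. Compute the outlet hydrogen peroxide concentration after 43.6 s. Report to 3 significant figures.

1.56 mol/L

V dC/dt = Q(C_in − C) − k V C.
This is linear with rate a = Q/V + k = 0.068190 s⁻¹.
C_ss = Q C_in/(Q + kV) = 1.6470 mol/L; C(t) = C_ss + (C₀ − C_ss) e^(−a t).
C(43.6) = 1.6470 + (-1.6470)·e^(−0.068190·43.6) = 1.6470 + (-1.6470)·0.051144 = 1.5628 mol/L.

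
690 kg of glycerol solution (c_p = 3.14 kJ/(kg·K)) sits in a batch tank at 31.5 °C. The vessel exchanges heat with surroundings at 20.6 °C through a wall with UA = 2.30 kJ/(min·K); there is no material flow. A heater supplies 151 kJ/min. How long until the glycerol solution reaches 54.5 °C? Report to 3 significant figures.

Lumped-capacitance energy balance: M c_p dT/dt = UA(T_amb − T) + Q̇.
τ = M c_p/UA = 942.00 min; T_ss = T_amb + Q̇/UA = 20.6 + 151/2.30 = 86.252 °C.
T(t) = T_ss + (T₀ − T_ss)e^(−t/τ); set T = 54.5:
t = −τ ln[(T − T_ss)/(T₀ − T_ss)] = −942.00 · ln(0.57993) = 513.25 min.

513 min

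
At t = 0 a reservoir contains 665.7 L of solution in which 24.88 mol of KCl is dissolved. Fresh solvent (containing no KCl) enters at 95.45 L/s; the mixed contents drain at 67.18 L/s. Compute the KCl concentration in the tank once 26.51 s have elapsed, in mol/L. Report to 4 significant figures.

Total volume: dV/dt = Q_in − Q_out = 28.2700 L/s, so V(t) = 665.7 + 28.2700 t and V(26.51) = 1415.14 L.
No KCl enters, so dm/dt = −Q_out · (m/V).
dm/m = −Q_out dt/(V₀ + 28.2700 t); integrating gives ln(m/m₀) = −(Q_out/(Q_in−Q_out)) ln(V/V₀).
m = m₀ (V₀/V)^(Q_out/(Q_in−Q_out)) = 24.88 × (665.7/1415.14)^(2.37637) = 4.14516 mol.
C = m/V = 4.14516/1415.14 = 0.00292916 mol/L.

0.002929 mol/L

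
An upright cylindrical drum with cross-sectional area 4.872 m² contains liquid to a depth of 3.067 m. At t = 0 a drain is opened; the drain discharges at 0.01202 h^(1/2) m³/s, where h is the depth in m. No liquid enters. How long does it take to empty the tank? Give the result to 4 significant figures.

1420 s

With no inflow, A dh/dt = −0.01202 √h.
∫ h^(−1/2) dh = −(0.01202/A) ∫ dt, giving 2√h = 2√h₀ − (0.01202/A) t.
Tank is empty when √h = 0: t_empty = 2A√h₀/0.01202.
t_empty = 2·4.872·√3.067/0.01202 = 9.74400·1.75129/0.01202 = 1419.68 s.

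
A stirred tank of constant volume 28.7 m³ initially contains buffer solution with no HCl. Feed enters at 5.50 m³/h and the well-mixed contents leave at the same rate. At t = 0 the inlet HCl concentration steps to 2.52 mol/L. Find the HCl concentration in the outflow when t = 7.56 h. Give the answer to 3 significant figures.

1.93 mol/L

Transient balance on the dissolved component: V dC/dt = Q(C_in − C).
Rewrite as dC/dt + C/τ = C_in/τ, τ = V/Q = 5.2182 h.
This is linear first-order; C(t) = C_in + (C₀ − C_in) e^(−t/τ).
C(7.56) = 2.52 + (0 − 2.52)·e^(−7.56/5.2182) = 2.52 + (-2.5200)·0.23486 = 1.9282 mol/L.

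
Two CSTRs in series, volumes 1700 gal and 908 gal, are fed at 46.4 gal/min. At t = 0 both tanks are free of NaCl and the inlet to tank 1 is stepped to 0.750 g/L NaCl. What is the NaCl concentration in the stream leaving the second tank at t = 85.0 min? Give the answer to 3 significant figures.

Time constants: τᵢ = Vᵢ/Q for each well-mixed tank.
τ₁ = 1700/46.4 = 36.638 min; τ₂ = 908/46.4 = 19.569 min.
Solving the cascade with C₁(0)=C₂(0)=0 gives C₂(t) = C_in[1 − (τ₁ e^(−t/τ₁) − τ₂ e^(−t/τ₂))/(τ₁ − τ₂)].
At t = 85.0: e^(−t/τ₁) = 0.098274, e^(−t/τ₂) = 0.012990.
C₂ = 0.750·[1 − (36.638·0.098274 − 19.569·0.012990)/(17.069)] = 0.750·0.80395 = 0.60296 g/L.

0.603 g/L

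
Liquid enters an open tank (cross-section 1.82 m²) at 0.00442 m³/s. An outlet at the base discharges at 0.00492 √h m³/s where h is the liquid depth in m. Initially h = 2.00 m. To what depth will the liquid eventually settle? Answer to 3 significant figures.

Level balance: A dh/dt = 0.00442 − 0.00492 √h. Setting dh/dt = 0:
Q_in = 0.00492 √h_ss ⇒ √h_ss = 0.00442/0.00492 = 0.89837.
h_ss = 0.89837² = 0.80708 m. (Since h₀ = 2.00 m > h_ss, the level will fall toward this value.)

0.807 m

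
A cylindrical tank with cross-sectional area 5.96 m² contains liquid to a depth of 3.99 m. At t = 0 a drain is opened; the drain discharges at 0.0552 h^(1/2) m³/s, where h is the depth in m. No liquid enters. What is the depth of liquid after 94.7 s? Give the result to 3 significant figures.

Accumulation of liquid (constant cross-section A): A dh/dt = −0.0552 √h.
Separate and integrate: 2(√h − √h₀) = −(0.0552/A) t.
√h = √3.99 − 0.0552·94.7/(2·5.96) = 1.9975 − 0.43854 = 1.5590.
h = 1.5590² = 2.4303 m.

2.43 m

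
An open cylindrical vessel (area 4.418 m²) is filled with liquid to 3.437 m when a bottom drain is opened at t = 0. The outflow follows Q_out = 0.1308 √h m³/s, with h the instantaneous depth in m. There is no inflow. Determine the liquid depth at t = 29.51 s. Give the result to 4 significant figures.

2.008 m

With no inflow, A dh/dt = −0.1308 √h.
This is separable: 2 d(√h)/dt = −0.1308/A, so √h = √h₀ − (0.1308/(2A)) t.
√h = √3.437 − 0.1308·29.51/(2·4.418) = 1.85391 − 0.436839 = 1.41708.
h = 1.41708² = 2.00810 m.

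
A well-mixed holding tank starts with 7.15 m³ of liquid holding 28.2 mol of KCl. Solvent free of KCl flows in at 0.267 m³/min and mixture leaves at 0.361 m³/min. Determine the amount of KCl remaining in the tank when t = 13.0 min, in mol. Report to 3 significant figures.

Let m(t) be the amount of KCl. Volume: V(t) = V₀ + (Q_in − Q_out) t = 7.15 − 0.094000 t; V(13.0) = 5.9280 m³.
Species balance (pure solvent in): dm/dt = −Q_out · m/V(t).
dm/m = −Q_out dt/(V₀ − 0.094000 t); integrating gives ln(m/m₀) = −(Q_out/(Q_in−Q_out)) ln(V/V₀).
m = m₀ (V₀/V)^(Q_out/(Q_in−Q_out)) = 28.2 × (7.15/5.9280)^(-3.8404) = 13.729 mol.

13.7 mol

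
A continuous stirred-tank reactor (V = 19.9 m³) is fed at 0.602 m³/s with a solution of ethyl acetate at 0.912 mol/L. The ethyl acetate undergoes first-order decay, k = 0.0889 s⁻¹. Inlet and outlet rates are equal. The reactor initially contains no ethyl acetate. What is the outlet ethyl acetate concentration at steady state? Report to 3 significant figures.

Accumulation = in − out − consumed: V dC/dt = Q C_in − Q C − k V C.
Steady state (dC/dt = 0): C_ss = Q C_in/(Q + kV) = C_in/(1 + kV/Q).
C_ss = 0.602·0.912/(0.602 + 0.0889·19.9) = 0.54902/2.3711 = 0.23155 mol/L.

0.232 mol/L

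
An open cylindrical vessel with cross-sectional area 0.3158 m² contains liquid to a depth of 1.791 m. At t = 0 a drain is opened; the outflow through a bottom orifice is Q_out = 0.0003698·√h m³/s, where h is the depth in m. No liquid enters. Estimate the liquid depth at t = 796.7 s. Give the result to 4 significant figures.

0.7601 m

Volume balance on the tank: A dh/dt = −0.0003698 √h.
∫ h^(−1/2) dh = −(0.0003698/A) ∫ dt, giving 2√h = 2√h₀ − (0.0003698/A) t.
√h = √1.791 − 0.0003698·796.7/(2·0.3158) = 1.33828 − 0.466466 = 0.871817.
h = 0.871817² = 0.760065 m.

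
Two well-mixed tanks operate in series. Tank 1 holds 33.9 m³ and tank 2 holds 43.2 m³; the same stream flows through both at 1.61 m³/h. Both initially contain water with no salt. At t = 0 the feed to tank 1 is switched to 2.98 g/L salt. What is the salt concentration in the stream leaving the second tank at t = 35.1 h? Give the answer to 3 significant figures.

Species balance on tank i: dCᵢ/dt = (Cᵢ₋₁ − Cᵢ)/τᵢ with τᵢ = Vᵢ/Q.
τ₁ = 33.9/1.61 = 21.056 h; τ₂ = 43.2/1.61 = 26.832 h.
Tank 1: C₁ = C_in(1 − e^(−t/τ₁)). Tank 2 (τ₁ ≠ τ₂): C₂ = C_in[1 − (τ₁ e^(−t/τ₁) − τ₂ e^(−t/τ₂))/(τ₁ − τ₂)].
At t = 35.1: e^(−t/τ₁) = 0.18881, e^(−t/τ₂) = 0.27033.
C₂ = 2.98·[1 − (21.056·0.18881 − 26.832·0.27033)/(-5.7764)] = 2.98·0.43255 = 1.2890 g/L.

1.29 g/L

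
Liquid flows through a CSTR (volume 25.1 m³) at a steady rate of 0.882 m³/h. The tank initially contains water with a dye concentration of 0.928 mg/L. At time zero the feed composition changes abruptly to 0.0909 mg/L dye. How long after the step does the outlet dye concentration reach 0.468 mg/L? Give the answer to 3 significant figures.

Species balance: V dC/dt = Q(C_in − C) ⇒ τ = V/Q = 28.458 h.
C(t) = C_in + (C₀ − C_in) e^(−t/τ). Set C = 0.468 and solve for t:
e^(−t/τ) = (C − C_in)/(C₀ − C_in) = (0.468 − 0.0909)/(0.928 − 0.0909) = 0.45048
t = −τ ln(…) = 28.458 × 0.79743 = 22.693 h.

22.7 h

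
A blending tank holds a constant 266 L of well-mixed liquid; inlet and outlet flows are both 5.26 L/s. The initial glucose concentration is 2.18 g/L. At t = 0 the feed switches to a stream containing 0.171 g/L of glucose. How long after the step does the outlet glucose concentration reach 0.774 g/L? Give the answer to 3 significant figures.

60.9 s

Species balance: V dC/dt = Q(C_in − C) ⇒ τ = V/Q = 50.570 s.
C(t) = C_in + (C₀ − C_in) e^(−t/τ). Set C = 0.774 and solve for t:
e^(−t/τ) = (C − C_in)/(C₀ − C_in) = (0.774 − 0.171)/(2.18 − 0.171) = 0.30015
t = −τ ln(…) = 50.570 × 1.2035 = 60.860 s.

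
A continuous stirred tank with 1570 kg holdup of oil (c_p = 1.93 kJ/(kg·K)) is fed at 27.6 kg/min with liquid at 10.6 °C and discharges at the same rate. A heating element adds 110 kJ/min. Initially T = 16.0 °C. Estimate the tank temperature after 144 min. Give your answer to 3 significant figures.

12.9 °C

Energy balance: M c_p dT/dt = ṁ c_p (T_in − T) + 110.
Rearrange: dT/dt = (T_ss − T)/τ with τ = M/ṁ = 56.884 min and T_ss = T_in + Q̇/(ṁ c_p) = 12.665 °C.
This is linear first-order; T(t) = T_ss + (T₀ − T_ss) e^(−t/τ).
T(144) = 12.665 + (3.3350)·e^(−144/56.884) = 12.665 + (3.3350)·0.079542 = 12.930 °C.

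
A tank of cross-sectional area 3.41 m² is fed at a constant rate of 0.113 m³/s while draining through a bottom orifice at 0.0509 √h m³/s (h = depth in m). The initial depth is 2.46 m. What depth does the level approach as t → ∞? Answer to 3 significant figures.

Level balance: A dh/dt = 0.113 − 0.0509 √h. Setting dh/dt = 0:
Q_in = 0.0509 √h_ss ⇒ √h_ss = 0.113/0.0509 = 2.2200.
h_ss = 2.2200² = 4.9286 m. (Since h₀ = 2.46 m < h_ss, the level will rise toward this value.)

4.93 m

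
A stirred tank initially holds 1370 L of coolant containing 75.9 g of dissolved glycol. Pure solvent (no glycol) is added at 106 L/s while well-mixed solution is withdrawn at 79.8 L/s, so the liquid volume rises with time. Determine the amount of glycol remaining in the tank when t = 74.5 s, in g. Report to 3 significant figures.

5.11 g

Let m(t) be the amount of glycol. Volume: V(t) = V₀ + (Q_in − Q_out) t = 1370 + 26.200 t; V(74.5) = 3321.9 L.
No glycol enters, so dm/dt = −Q_out · (m/V).
Separate: dm/m = −Q_out dt/V(t) ⇒ ln(m/m₀) = −(Q_out/(Q_in−Q_out)) ln(V/V₀).
m = m₀ (V₀/V)^(Q_out/(Q_in−Q_out)) = 75.9 × (1370/3321.9)^(3.0458) = 5.1124 g.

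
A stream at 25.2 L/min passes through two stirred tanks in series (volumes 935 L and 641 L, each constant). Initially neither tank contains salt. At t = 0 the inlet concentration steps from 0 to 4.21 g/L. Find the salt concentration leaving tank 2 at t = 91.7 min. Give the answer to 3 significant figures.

Time constants: τᵢ = Vᵢ/Q for each well-mixed tank.
τ₁ = 935/25.2 = 37.103 min; τ₂ = 641/25.2 = 25.437 min.
Tank 1: C₁ = C_in(1 − e^(−t/τ₁)). Tank 2 (τ₁ ≠ τ₂): C₂ = C_in[1 − (τ₁ e^(−t/τ₁) − τ₂ e^(−t/τ₂))/(τ₁ − τ₂)].
At t = 91.7: e^(−t/τ₁) = 0.084459, e^(−t/τ₂) = 0.027186.
C₂ = 4.21·[1 − (37.103·0.084459 − 25.437·0.027186)/(11.667)] = 4.21·0.79067 = 3.3287 g/L.

3.33 g/L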